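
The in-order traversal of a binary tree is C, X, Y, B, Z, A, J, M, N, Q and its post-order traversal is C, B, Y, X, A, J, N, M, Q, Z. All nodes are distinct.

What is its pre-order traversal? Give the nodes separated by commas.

Z, X, C, Y, B, Q, M, J, A, N

The last element of post-order is the root; it splits in-order into left and right subtrees.
Root Z: left subtree has 4 nodes {C, X, Y, B}, right has 5 {A, J, M, N, Q}.
  Root X: left subtree has 1 node {C}, right has 2 {Y, B}.
    Root Y: left subtree has 0 nodes { }, right has 1 {B}.
  Root Q: left subtree has 4 nodes {A, J, M, N}, right has 0 { }.
    Root M: left subtree has 2 nodes {A, J}, right has 1 {N}.
      Root J: left subtree has 1 node {A}, right has 0 { }.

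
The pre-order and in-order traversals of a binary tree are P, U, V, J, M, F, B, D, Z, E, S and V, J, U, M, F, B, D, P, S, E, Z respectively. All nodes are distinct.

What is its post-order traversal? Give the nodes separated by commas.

J, V, D, B, F, M, U, S, E, Z, P

The first element of pre-order is the root; it splits in-order into left and right subtrees.
Root P: left subtree has 7 nodes {V, J, U, M, F, B, D}, right has 3 {S, E, Z}.
  Root U: left subtree has 2 nodes {V, J}, right has 4 {M, F, B, D}.
    Root V: left subtree has 0 nodes { }, right has 1 {J}.
    Root M: left subtree has 0 nodes { }, right has 3 {F, B, D}.
      Root F: left subtree has 0 nodes { }, right has 2 {B, D}.
        Root B: left subtree has 0 nodes { }, right has 1 {D}.
  Root Z: left subtree has 2 nodes {S, E}, right has 0 { }.
    Root E: left subtree has 1 node {S}, right has 0 { }.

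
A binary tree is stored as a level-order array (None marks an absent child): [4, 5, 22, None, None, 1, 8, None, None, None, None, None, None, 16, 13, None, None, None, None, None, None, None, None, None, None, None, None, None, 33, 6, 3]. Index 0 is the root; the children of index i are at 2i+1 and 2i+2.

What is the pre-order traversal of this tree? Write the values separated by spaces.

Pre-order visits the node, then its left subtree, then its right subtree.
Visit 4.
At 4: go left to 5.
  5 is a leaf — visit 5.
At 4: go right to 22.
  Visit 22.
  At 22: go left to 1.
    1 is a leaf — visit 1.
  At 22: go right to 8.
    Visit 8.
    At 8: go left to 16.
      Visit 16.
      At 16: no left child.
      At 16: go right to 33.
        33 is a leaf — visit 33.
    At 8: go right to 13.
      Visit 13.
      At 13: go left to 6.
        6 is a leaf — visit 6.
      At 13: go right to 3.
        3 is a leaf — visit 3.

4 5 22 1 8 16 33 13 6 3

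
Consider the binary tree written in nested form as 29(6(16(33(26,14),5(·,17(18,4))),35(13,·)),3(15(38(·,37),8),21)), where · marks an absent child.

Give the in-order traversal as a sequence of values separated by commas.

26, 33, 14, 16, 5, 18, 17, 4, 6, 13, 35, 29, 38, 37, 15, 8, 3, 21

In-order visits the left subtree, then the node, then the right subtree.
At 29: go left to 6.
  At 6: go left to 16.
    At 16: go left to 33.
      At 33: go left to 26.
        26 is a leaf — visit 26.
      Visit 33.
      At 33: go right to 14.
        14 is a leaf — visit 14.
    Visit 16.
    At 16: go right to 5.
      At 5: no left child.
      Visit 5.
      At 5: go right to 17.
        At 17: go left to 18.
          18 is a leaf — visit 18.
        Visit 17.
        At 17: go right to 4.
          4 is a leaf — visit 4.
  Visit 6.
  At 6: go right to 35.
    At 35: go left to 13.
      13 is a leaf — visit 13.
    Visit 35.
    At 35: no right child.
Visit 29.
At 29: go right to 3.
  At 3: go left to 15.
    At 15: go left to 38.
      At 38: no left child.
      Visit 38.
      At 38: go right to 37.
        37 is a leaf — visit 37.
    Visit 15.
    At 15: go right to 8.
      8 is a leaf — visit 8.
  Visit 3.
  At 3: go right to 21.
    21 is a leaf — visit 21.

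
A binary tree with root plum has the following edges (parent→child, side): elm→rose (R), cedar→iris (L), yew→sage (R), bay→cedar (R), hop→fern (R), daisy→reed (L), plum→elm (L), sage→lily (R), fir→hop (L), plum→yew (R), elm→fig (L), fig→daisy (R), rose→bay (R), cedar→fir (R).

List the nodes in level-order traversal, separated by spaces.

Level-order visits nodes level by level from the root, left to right within each level.
Level 0: plum
Level 1: elm, yew
Level 2: fig, rose, sage
Level 3: daisy, bay, lily
Level 4: reed, cedar
Level 5: iris, fir
Level 6: hop
Level 7: fern

plum elm yew fig rose sage daisy bay lily reed cedar iris fir hop fern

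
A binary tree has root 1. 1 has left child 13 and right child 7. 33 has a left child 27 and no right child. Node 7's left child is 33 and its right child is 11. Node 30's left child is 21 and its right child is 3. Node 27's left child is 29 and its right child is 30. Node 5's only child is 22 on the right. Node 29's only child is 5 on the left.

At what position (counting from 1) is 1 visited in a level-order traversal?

1

Level-order visits nodes level by level from the root, left to right within each level.
Level 0: 1
Level 1: 13, 7
Level 2: 33, 11
Level 3: 27
Level 4: 29, 30
Level 5: 5, 21, 3
Level 6: 22
Full level-order sequence: 1, 13, 7, 33, 11, 27, 29, 30, 5, 21, 3, 22.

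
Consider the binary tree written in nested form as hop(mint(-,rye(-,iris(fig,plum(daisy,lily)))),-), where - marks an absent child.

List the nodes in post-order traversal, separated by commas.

fig, daisy, lily, plum, iris, rye, mint, hop

Post-order visits the left subtree, then the right subtree, then the node.
At hop: go left to mint.
  At mint: no left child.
  At mint: go right to rye.
    At rye: no left child.
    At rye: go right to iris.
      At iris: go left to fig.
        fig is a leaf — visit fig.
      At iris: go right to plum.
        At plum: go left to daisy.
          daisy is a leaf — visit daisy.
        At plum: go right to lily.
          lily is a leaf — visit lily.
        Visit plum.
      Visit iris.
    Visit rye.
  Visit mint.
At hop: no right child.
Visit hop.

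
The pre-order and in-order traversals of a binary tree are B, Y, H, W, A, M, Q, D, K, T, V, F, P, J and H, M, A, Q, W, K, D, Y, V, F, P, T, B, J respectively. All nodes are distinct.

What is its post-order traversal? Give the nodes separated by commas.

The first element of pre-order is the root; it splits in-order into left and right subtrees.
Root B: left subtree has 12 nodes {H, M, A, Q, W, K, D, Y, V, F, P, T}, right has 1 {J}.
  Root Y: left subtree has 7 nodes {H, M, A, Q, W, K, D}, right has 4 {V, F, P, T}.
    Root H: left subtree has 0 nodes { }, right has 6 {M, A, Q, W, K, D}.
      Root W: left subtree has 3 nodes {M, A, Q}, right has 2 {K, D}.
        Root A: left subtree has 1 node {M}, right has 1 {Q}.
        Root D: left subtree has 1 node {K}, right has 0 { }.
    Root T: left subtree has 3 nodes {V, F, P}, right has 0 { }.
      Root V: left subtree has 0 nodes { }, right has 2 {F, P}.
        Root F: left subtree has 0 nodes { }, right has 1 {P}.

M, Q, A, K, D, W, H, P, F, V, T, Y, J, B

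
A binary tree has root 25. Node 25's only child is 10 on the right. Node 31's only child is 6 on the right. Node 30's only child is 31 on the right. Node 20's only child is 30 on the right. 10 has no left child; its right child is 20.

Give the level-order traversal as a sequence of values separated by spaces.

25 10 20 30 31 6

Level-order visits nodes level by level from the root, left to right within each level.
Level 0: 25
Level 1: 10
Level 2: 20
Level 3: 30
Level 4: 31
Level 5: 6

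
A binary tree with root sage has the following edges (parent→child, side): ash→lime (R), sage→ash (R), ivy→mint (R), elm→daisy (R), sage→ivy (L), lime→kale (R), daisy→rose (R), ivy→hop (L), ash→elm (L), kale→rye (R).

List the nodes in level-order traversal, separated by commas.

sage, ivy, ash, hop, mint, elm, lime, daisy, kale, rose, rye

Level-order visits nodes level by level from the root, left to right within each level.
Level 0: sage
Level 1: ivy, ash
Level 2: hop, mint, elm, lime
Level 3: daisy, kale
Level 4: rose, rye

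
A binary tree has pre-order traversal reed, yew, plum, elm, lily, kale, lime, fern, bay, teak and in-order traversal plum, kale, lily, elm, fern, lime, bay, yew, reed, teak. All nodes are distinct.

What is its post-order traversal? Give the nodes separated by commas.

kale, lily, fern, bay, lime, elm, plum, yew, teak, reed

The first element of pre-order is the root; it splits in-order into left and right subtrees.
Root reed: left subtree has 8 nodes {plum, kale, lily, elm, fern, lime, bay, yew}, right has 1 {teak}.
  Root yew: left subtree has 7 nodes {plum, kale, lily, elm, fern, lime, bay}, right has 0 { }.
    Root plum: left subtree has 0 nodes { }, right has 6 {kale, lily, elm, fern, lime, bay}.
      Root elm: left subtree has 2 nodes {kale, lily}, right has 3 {fern, lime, bay}.
        Root lily: left subtree has 1 node {kale}, right has 0 { }.
        Root lime: left subtree has 1 node {fern}, right has 1 {bay}.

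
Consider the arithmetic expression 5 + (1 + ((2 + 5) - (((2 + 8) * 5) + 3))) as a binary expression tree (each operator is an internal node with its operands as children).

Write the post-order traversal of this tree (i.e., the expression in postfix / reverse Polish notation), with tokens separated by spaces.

Post-order on an expression tree gives postfix notation: for each operator, emit left operand, right operand, then the operator.

5 1 2 5 + 2 8 + 5 * 3 + - + +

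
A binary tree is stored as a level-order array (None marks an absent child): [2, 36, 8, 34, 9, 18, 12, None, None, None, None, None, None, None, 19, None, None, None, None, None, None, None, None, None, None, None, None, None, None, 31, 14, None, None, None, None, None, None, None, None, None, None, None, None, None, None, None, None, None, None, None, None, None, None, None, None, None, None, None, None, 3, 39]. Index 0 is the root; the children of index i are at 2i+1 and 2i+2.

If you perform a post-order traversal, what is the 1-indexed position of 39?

6

Post-order visits the left subtree, then the right subtree, then the node.
At 2: go left to 36.
  At 36: go left to 34.
    34 is a leaf — visit 34.
  At 36: go right to 9.
    9 is a leaf — visit 9.
  Visit 36.
At 2: go right to 8.
  At 8: go left to 18.
    18 is a leaf — visit 18.
  At 8: go right to 12.
    At 12: no left child.
    At 12: go right to 19.
      At 19: go left to 31.
        At 31: go left to 3.
          3 is a leaf — visit 3.
        At 31: go right to 39.
          39 is a leaf — visit 39.
        Visit 31.
      At 19: go right to 14.
        14 is a leaf — visit 14.
      Visit 19.
    Visit 12.
  Visit 8.
Visit 2.
Full post-order sequence: 34, 9, 36, 18, 3, 39, 31, 14, 19, 12, 8, 2.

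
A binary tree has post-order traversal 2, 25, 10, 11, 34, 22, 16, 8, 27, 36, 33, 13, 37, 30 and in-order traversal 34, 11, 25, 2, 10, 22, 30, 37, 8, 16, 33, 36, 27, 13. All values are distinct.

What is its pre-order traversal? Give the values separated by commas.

30, 22, 34, 11, 10, 25, 2, 37, 13, 33, 8, 16, 36, 27

The last element of post-order is the root; it splits in-order into left and right subtrees.
Root 30: left subtree has 6 nodes {34, 11, 25, 2, 10, 22}, right has 7 {37, 8, 16, 33, 36, 27, 13}.
  Root 22: left subtree has 5 nodes {34, 11, 25, 2, 10}, right has 0 { }.
    Root 34: left subtree has 0 nodes { }, right has 4 {11, 25, 2, 10}.
      Root 11: left subtree has 0 nodes { }, right has 3 {25, 2, 10}.
        Root 10: left subtree has 2 nodes {25, 2}, right has 0 { }.
          Root 25: left subtree has 0 nodes { }, right has 1 {2}.
  Root 37: left subtree has 0 nodes { }, right has 6 {8, 16, 33, 36, 27, 13}.
    Root 13: left subtree has 5 nodes {8, 16, 33, 36, 27}, right has 0 { }.
      Root 33: left subtree has 2 nodes {8, 16}, right has 2 {36, 27}.
        Root 8: left subtree has 0 nodes { }, right has 1 {16}.
        Root 36: left subtree has 0 nodes { }, right has 1 {27}.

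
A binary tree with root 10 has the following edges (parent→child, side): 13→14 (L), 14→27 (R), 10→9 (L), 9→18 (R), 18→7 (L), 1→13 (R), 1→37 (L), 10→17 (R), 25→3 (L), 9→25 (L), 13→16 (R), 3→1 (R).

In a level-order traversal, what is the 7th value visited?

Level-order visits nodes level by level from the root, left to right within each level.
Level 0: 10
Level 1: 9, 17
Level 2: 25, 18
Level 3: 3, 7
Level 4: 1
Level 5: 37, 13
Level 6: 14, 16
Level 7: 27
Full level-order sequence: 10, 9, 17, 25, 18, 3, 7, 1, 37, 13, 14, 16, 27.

7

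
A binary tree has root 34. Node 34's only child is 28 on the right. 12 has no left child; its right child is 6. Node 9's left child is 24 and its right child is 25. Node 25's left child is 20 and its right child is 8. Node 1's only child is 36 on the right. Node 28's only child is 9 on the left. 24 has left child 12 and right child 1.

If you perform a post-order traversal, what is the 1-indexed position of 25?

Post-order visits the left subtree, then the right subtree, then the node.
At 34: no left child.
At 34: go right to 28.
  At 28: go left to 9.
    At 9: go left to 24.
      At 24: go left to 12.
        At 12: no left child.
        At 12: go right to 6.
          6 is a leaf — visit 6.
        Visit 12.
      At 24: go right to 1.
        At 1: no left child.
        At 1: go right to 36.
          36 is a leaf — visit 36.
        Visit 1.
      Visit 24.
    At 9: go right to 25.
      At 25: go left to 20.
        20 is a leaf — visit 20.
      At 25: go right to 8.
        8 is a leaf — visit 8.
      Visit 25.
    Visit 9.
  At 28: no right child.
  Visit 28.
Visit 34.
Full post-order sequence: 6, 12, 36, 1, 24, 20, 8, 25, 9, 28, 34.

8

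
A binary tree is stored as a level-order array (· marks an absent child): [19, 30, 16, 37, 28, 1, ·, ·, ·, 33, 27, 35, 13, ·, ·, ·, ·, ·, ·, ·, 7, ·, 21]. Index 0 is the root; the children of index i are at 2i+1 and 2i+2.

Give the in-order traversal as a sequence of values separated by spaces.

37 30 33 7 28 27 21 19 35 1 13 16

In-order visits the left subtree, then the node, then the right subtree.
At 19: go left to 30.
  At 30: go left to 37.
    37 is a leaf — visit 37.
  Visit 30.
  At 30: go right to 28.
    At 28: go left to 33.
      At 33: no left child.
      Visit 33.
      At 33: go right to 7.
        7 is a leaf — visit 7.
    Visit 28.
    At 28: go right to 27.
      At 27: no left child.
      Visit 27.
      At 27: go right to 21.
        21 is a leaf — visit 21.
Visit 19.
At 19: go right to 16.
  At 16: go left to 1.
    At 1: go left to 35.
      35 is a leaf — visit 35.
    Visit 1.
    At 1: go right to 13.
      13 is a leaf — visit 13.
  Visit 16.
  At 16: no right child.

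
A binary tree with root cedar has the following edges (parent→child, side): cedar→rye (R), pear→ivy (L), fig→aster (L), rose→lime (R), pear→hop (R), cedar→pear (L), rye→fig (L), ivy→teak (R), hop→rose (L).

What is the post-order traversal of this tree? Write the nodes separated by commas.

teak, ivy, lime, rose, hop, pear, aster, fig, rye, cedar

Post-order visits the left subtree, then the right subtree, then the node.
At cedar: go left to pear.
  At pear: go left to ivy.
    At ivy: no left child.
    At ivy: go right to teak.
      teak is a leaf — visit teak.
    Visit ivy.
  At pear: go right to hop.
    At hop: go left to rose.
      At rose: no left child.
      At rose: go right to lime.
        lime is a leaf — visit lime.
      Visit rose.
    At hop: no right child.
    Visit hop.
  Visit pear.
At cedar: go right to rye.
  At rye: go left to fig.
    At fig: go left to aster.
      aster is a leaf — visit aster.
    At fig: no right child.
    Visit fig.
  At rye: no right child.
  Visit rye.
Visit cedar.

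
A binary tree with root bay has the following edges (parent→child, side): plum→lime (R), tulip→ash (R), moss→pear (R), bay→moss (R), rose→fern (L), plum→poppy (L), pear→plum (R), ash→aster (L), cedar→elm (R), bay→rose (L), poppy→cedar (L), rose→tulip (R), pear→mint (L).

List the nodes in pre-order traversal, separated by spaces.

bay rose fern tulip ash aster moss pear mint plum poppy cedar elm lime

Pre-order visits the node, then its left subtree, then its right subtree.
Visit bay.
At bay: go left to rose.
  Visit rose.
  At rose: go left to fern.
    fern is a leaf — visit fern.
  At rose: go right to tulip.
    Visit tulip.
    At tulip: no left child.
    At tulip: go right to ash.
      Visit ash.
      At ash: go left to aster.
        aster is a leaf — visit aster.
      At ash: no right child.
At bay: go right to moss.
  Visit moss.
  At moss: no left child.
  At moss: go right to pear.
    Visit pear.
    At pear: go left to mint.
      mint is a leaf — visit mint.
    At pear: go right to plum.
      Visit plum.
      At plum: go left to poppy.
        Visit poppy.
        At poppy: go left to cedar.
          Visit cedar.
          At cedar: no left child.
          At cedar: go right to elm.
            elm is a leaf — visit elm.
        At poppy: no right child.
      At plum: go right to lime.
        lime is a leaf — visit lime.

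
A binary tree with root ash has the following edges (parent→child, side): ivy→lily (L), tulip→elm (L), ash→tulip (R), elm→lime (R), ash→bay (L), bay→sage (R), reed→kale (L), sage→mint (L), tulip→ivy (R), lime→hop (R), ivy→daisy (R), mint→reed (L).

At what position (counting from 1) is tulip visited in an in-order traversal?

10

In-order visits the left subtree, then the node, then the right subtree.
At ash: go left to bay.
  At bay: no left child.
  Visit bay.
  At bay: go right to sage.
    At sage: go left to mint.
      At mint: go left to reed.
        At reed: go left to kale.
          kale is a leaf — visit kale.
        Visit reed.
        At reed: no right child.
      Visit mint.
      At mint: no right child.
    Visit sage.
    At sage: no right child.
Visit ash.
At ash: go right to tulip.
  At tulip: go left to elm.
    At elm: no left child.
    Visit elm.
    At elm: go right to lime.
      At lime: no left child.
      Visit lime.
      At lime: go right to hop.
        hop is a leaf — visit hop.
  Visit tulip.
  At tulip: go right to ivy.
    At ivy: go left to lily.
      lily is a leaf — visit lily.
    Visit ivy.
    At ivy: go right to daisy.
      daisy is a leaf — visit daisy.
Full in-order sequence: bay, kale, reed, mint, sage, ash, elm, lime, hop, tulip, lily, ivy, daisy.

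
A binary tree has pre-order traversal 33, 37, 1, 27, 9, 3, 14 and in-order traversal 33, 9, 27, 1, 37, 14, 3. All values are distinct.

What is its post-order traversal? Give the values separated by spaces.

The first element of pre-order is the root; it splits in-order into left and right subtrees.
Root 33: left subtree has 0 nodes { }, right has 6 {9, 27, 1, 37, 14, 3}.
  Root 37: left subtree has 3 nodes {9, 27, 1}, right has 2 {14, 3}.
    Root 1: left subtree has 2 nodes {9, 27}, right has 0 { }.
      Root 27: left subtree has 1 node {9}, right has 0 { }.
    Root 3: left subtree has 1 node {14}, right has 0 { }.

9 27 1 14 3 37 33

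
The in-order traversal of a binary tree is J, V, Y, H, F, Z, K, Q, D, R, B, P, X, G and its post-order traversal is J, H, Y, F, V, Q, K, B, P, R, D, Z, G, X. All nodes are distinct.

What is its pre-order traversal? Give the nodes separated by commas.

X, Z, V, J, F, Y, H, D, K, Q, R, P, B, G

The last element of post-order is the root; it splits in-order into left and right subtrees.
Root X: left subtree has 12 nodes {J, V, Y, H, F, Z, K, Q, D, R, B, P}, right has 1 {G}.
  Root Z: left subtree has 5 nodes {J, V, Y, H, F}, right has 6 {K, Q, D, R, B, P}.
    Root V: left subtree has 1 node {J}, right has 3 {Y, H, F}.
      Root F: left subtree has 2 nodes {Y, H}, right has 0 { }.
        Root Y: left subtree has 0 nodes { }, right has 1 {H}.
    Root D: left subtree has 2 nodes {K, Q}, right has 3 {R, B, P}.
      Root K: left subtree has 0 nodes { }, right has 1 {Q}.
      Root R: left subtree has 0 nodes { }, right has 2 {B, P}.
        Root P: left subtree has 1 node {B}, right has 0 { }.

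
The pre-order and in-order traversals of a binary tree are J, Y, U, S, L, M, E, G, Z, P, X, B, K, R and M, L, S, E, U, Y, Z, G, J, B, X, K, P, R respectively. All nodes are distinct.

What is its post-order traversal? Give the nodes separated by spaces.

M L E S U Z G Y B K X R P J

The first element of pre-order is the root; it splits in-order into left and right subtrees.
Root J: left subtree has 8 nodes {M, L, S, E, U, Y, Z, G}, right has 5 {B, X, K, P, R}.
  Root Y: left subtree has 5 nodes {M, L, S, E, U}, right has 2 {Z, G}.
    Root U: left subtree has 4 nodes {M, L, S, E}, right has 0 { }.
      Root S: left subtree has 2 nodes {M, L}, right has 1 {E}.
        Root L: left subtree has 1 node {M}, right has 0 { }.
    Root G: left subtree has 1 node {Z}, right has 0 { }.
  Root P: left subtree has 3 nodes {B, X, K}, right has 1 {R}.
    Root X: left subtree has 1 node {B}, right has 1 {K}.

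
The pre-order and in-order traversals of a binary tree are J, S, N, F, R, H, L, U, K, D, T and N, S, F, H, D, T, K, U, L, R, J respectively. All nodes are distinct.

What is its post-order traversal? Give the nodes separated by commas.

N, T, D, K, U, L, H, R, F, S, J

The first element of pre-order is the root; it splits in-order into left and right subtrees.
Root J: left subtree has 10 nodes {N, S, F, H, D, T, K, U, L, R}, right has 0 { }.
  Root S: left subtree has 1 node {N}, right has 8 {F, H, D, T, K, U, L, R}.
    Root F: left subtree has 0 nodes { }, right has 7 {H, D, T, K, U, L, R}.
      Root R: left subtree has 6 nodes {H, D, T, K, U, L}, right has 0 { }.
        Root H: left subtree has 0 nodes { }, right has 5 {D, T, K, U, L}.
          Root L: left subtree has 4 nodes {D, T, K, U}, right has 0 { }.
            Root U: left subtree has 3 nodes {D, T, K}, right has 0 { }.
              Root K: left subtree has 2 nodes {D, T}, right has 0 { }.
                Root D: left subtree has 0 nodes { }, right has 1 {T}.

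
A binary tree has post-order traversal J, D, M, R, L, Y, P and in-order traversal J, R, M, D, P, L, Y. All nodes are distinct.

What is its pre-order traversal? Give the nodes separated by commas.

The last element of post-order is the root; it splits in-order into left and right subtrees.
Root P: left subtree has 4 nodes {J, R, M, D}, right has 2 {L, Y}.
  Root R: left subtree has 1 node {J}, right has 2 {M, D}.
    Root M: left subtree has 0 nodes { }, right has 1 {D}.
  Root Y: left subtree has 1 node {L}, right has 0 { }.

P, R, J, M, D, Y, L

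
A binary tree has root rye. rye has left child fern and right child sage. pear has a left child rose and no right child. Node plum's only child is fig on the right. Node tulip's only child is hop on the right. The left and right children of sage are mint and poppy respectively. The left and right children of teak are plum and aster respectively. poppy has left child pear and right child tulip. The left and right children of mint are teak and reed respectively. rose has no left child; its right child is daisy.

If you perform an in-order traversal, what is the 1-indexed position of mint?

In-order visits the left subtree, then the node, then the right subtree.
At rye: go left to fern.
  fern is a leaf — visit fern.
Visit rye.
At rye: go right to sage.
  At sage: go left to mint.
    At mint: go left to teak.
      At teak: go left to plum.
        At plum: no left child.
        Visit plum.
        At plum: go right to fig.
          fig is a leaf — visit fig.
      Visit teak.
      At teak: go right to aster.
        aster is a leaf — visit aster.
    Visit mint.
    At mint: go right to reed.
      reed is a leaf — visit reed.
  Visit sage.
  At sage: go right to poppy.
    At poppy: go left to pear.
      At pear: go left to rose.
        At rose: no left child.
        Visit rose.
        At rose: go right to daisy.
          daisy is a leaf — visit daisy.
      Visit pear.
      At pear: no right child.
    Visit poppy.
    At poppy: go right to tulip.
      At tulip: no left child.
      Visit tulip.
      At tulip: go right to hop.
        hop is a leaf — visit hop.
Full in-order sequence: fern, rye, plum, fig, teak, aster, mint, reed, sage, rose, daisy, pear, poppy, tulip, hop.

7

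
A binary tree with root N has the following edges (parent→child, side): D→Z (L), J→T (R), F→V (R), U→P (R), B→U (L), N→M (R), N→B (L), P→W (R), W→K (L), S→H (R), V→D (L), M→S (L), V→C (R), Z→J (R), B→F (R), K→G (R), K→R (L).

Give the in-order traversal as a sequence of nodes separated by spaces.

In-order visits the left subtree, then the node, then the right subtree.
At N: go left to B.
  At B: go left to U.
    At U: no left child.
    Visit U.
    At U: go right to P.
      At P: no left child.
      Visit P.
      At P: go right to W.
        At W: go left to K.
          At K: go left to R.
            R is a leaf — visit R.
          Visit K.
          At K: go right to G.
            G is a leaf — visit G.
        Visit W.
        At W: no right child.
  Visit B.
  At B: go right to F.
    At F: no left child.
    Visit F.
    At F: go right to V.
      At V: go left to D.
        At D: go left to Z.
          At Z: no left child.
          Visit Z.
          At Z: go right to J.
            At J: no left child.
            Visit J.
            At J: go right to T.
              T is a leaf — visit T.
        Visit D.
        At D: no right child.
      Visit V.
      At V: go right to C.
        C is a leaf — visit C.
Visit N.
At N: go right to M.
  At M: go left to S.
    At S: no left child.
    Visit S.
    At S: go right to H.
      H is a leaf — visit H.
  Visit M.
  At M: no right child.

U P R K G W B F Z J T D V C N S H M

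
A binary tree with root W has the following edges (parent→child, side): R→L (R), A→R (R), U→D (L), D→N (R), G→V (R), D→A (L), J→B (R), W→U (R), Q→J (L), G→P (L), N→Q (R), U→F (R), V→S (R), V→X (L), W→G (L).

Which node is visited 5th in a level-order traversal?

Level-order visits nodes level by level from the root, left to right within each level.
Level 0: W
Level 1: G, U
Level 2: P, V, D, F
Level 3: X, S, A, N
Level 4: R, Q
Level 5: L, J
Level 6: B
Full level-order sequence: W, G, U, P, V, D, F, X, S, A, N, R, Q, L, J, B.

V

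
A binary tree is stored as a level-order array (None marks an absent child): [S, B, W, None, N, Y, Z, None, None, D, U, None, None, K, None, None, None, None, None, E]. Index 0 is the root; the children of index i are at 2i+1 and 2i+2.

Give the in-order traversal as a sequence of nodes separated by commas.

B, E, D, N, U, S, Y, W, K, Z

In-order visits the left subtree, then the node, then the right subtree.
At S: go left to B.
  At B: no left child.
  Visit B.
  At B: go right to N.
    At N: go left to D.
      At D: go left to E.
        E is a leaf — visit E.
      Visit D.
      At D: no right child.
    Visit N.
    At N: go right to U.
      U is a leaf — visit U.
Visit S.
At S: go right to W.
  At W: go left to Y.
    Y is a leaf — visit Y.
  Visit W.
  At W: go right to Z.
    At Z: go left to K.
      K is a leaf — visit K.
    Visit Z.
    At Z: no right child.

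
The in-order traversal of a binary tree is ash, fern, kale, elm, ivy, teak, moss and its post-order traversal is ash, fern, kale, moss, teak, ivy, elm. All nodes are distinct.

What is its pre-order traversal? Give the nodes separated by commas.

The last element of post-order is the root; it splits in-order into left and right subtrees.
Root elm: left subtree has 3 nodes {ash, fern, kale}, right has 3 {ivy, teak, moss}.
  Root kale: left subtree has 2 nodes {ash, fern}, right has 0 { }.
    Root fern: left subtree has 1 node {ash}, right has 0 { }.
  Root ivy: left subtree has 0 nodes { }, right has 2 {teak, moss}.
    Root teak: left subtree has 0 nodes { }, right has 1 {moss}.

elm, kale, fern, ash, ivy, teak, moss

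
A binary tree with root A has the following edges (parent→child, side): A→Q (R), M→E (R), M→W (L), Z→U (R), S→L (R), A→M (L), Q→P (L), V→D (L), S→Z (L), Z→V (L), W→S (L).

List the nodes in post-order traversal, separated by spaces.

D V U Z L S W E M P Q A

Post-order visits the left subtree, then the right subtree, then the node.
At A: go left to M.
  At M: go left to W.
    At W: go left to S.
      At S: go left to Z.
        At Z: go left to V.
          At V: go left to D.
            D is a leaf — visit D.
          At V: no right child.
          Visit V.
        At Z: go right to U.
          U is a leaf — visit U.
        Visit Z.
      At S: go right to L.
        L is a leaf — visit L.
      Visit S.
    At W: no right child.
    Visit W.
  At M: go right to E.
    E is a leaf — visit E.
  Visit M.
At A: go right to Q.
  At Q: go left to P.
    P is a leaf — visit P.
  At Q: no right child.
  Visit Q.
Visit A.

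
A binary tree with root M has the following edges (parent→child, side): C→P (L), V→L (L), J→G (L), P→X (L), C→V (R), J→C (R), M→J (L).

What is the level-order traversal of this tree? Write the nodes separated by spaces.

M J G C P V X L

Level-order visits nodes level by level from the root, left to right within each level.
Level 0: M
Level 1: J
Level 2: G, C
Level 3: P, V
Level 4: X, L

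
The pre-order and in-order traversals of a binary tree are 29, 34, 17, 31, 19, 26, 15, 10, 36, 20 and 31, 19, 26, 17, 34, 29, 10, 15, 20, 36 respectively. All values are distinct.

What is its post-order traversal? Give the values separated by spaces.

26 19 31 17 34 10 20 36 15 29

The first element of pre-order is the root; it splits in-order into left and right subtrees.
Root 29: left subtree has 5 nodes {31, 19, 26, 17, 34}, right has 4 {10, 15, 20, 36}.
  Root 34: left subtree has 4 nodes {31, 19, 26, 17}, right has 0 { }.
    Root 17: left subtree has 3 nodes {31, 19, 26}, right has 0 { }.
      Root 31: left subtree has 0 nodes { }, right has 2 {19, 26}.
        Root 19: left subtree has 0 nodes { }, right has 1 {26}.
  Root 15: left subtree has 1 node {10}, right has 2 {20, 36}.
    Root 36: left subtree has 1 node {20}, right has 0 { }.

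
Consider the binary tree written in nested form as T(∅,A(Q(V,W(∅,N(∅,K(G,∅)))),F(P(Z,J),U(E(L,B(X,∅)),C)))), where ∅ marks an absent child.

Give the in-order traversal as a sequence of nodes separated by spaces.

In-order visits the left subtree, then the node, then the right subtree.
At T: no left child.
Visit T.
At T: go right to A.
  At A: go left to Q.
    At Q: go left to V.
      V is a leaf — visit V.
    Visit Q.
    At Q: go right to W.
      At W: no left child.
      Visit W.
      At W: go right to N.
        At N: no left child.
        Visit N.
        At N: go right to K.
          At K: go left to G.
            G is a leaf — visit G.
          Visit K.
          At K: no right child.
  Visit A.
  At A: go right to F.
    At F: go left to P.
      At P: go left to Z.
        Z is a leaf — visit Z.
      Visit P.
      At P: go right to J.
        J is a leaf — visit J.
    Visit F.
    At F: go right to U.
      At U: go left to E.
        At E: go left to L.
          L is a leaf — visit L.
        Visit E.
        At E: go right to B.
          At B: go left to X.
            X is a leaf — visit X.
          Visit B.
          At B: no right child.
      Visit U.
      At U: go right to C.
        C is a leaf — visit C.

T V Q W N G K A Z P J F L E X B U C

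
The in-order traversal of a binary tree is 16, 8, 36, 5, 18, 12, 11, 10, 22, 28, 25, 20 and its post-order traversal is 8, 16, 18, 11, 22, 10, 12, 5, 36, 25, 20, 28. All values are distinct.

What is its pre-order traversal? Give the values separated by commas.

The last element of post-order is the root; it splits in-order into left and right subtrees.
Root 28: left subtree has 9 nodes {16, 8, 36, 5, 18, 12, 11, 10, 22}, right has 2 {25, 20}.
  Root 36: left subtree has 2 nodes {16, 8}, right has 6 {5, 18, 12, 11, 10, 22}.
    Root 16: left subtree has 0 nodes { }, right has 1 {8}.
    Root 5: left subtree has 0 nodes { }, right has 5 {18, 12, 11, 10, 22}.
      Root 12: left subtree has 1 node {18}, right has 3 {11, 10, 22}.
        Root 10: left subtree has 1 node {11}, right has 1 {22}.
  Root 20: left subtree has 1 node {25}, right has 0 { }.

28, 36, 16, 8, 5, 12, 18, 10, 11, 22, 20, 25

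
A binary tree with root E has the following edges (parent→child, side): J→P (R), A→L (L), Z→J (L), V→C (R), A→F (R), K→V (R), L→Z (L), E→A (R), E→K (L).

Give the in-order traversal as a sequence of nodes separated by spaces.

In-order visits the left subtree, then the node, then the right subtree.
At E: go left to K.
  At K: no left child.
  Visit K.
  At K: go right to V.
    At V: no left child.
    Visit V.
    At V: go right to C.
      C is a leaf — visit C.
Visit E.
At E: go right to A.
  At A: go left to L.
    At L: go left to Z.
      At Z: go left to J.
        At J: no left child.
        Visit J.
        At J: go right to P.
          P is a leaf — visit P.
      Visit Z.
      At Z: no right child.
    Visit L.
    At L: no right child.
  Visit A.
  At A: go right to F.
    F is a leaf — visit F.

K V C E J P Z L A F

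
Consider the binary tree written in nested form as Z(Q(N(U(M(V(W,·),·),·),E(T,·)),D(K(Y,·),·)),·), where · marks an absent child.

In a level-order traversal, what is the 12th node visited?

Level-order visits nodes level by level from the root, left to right within each level.
Level 0: Z
Level 1: Q
Level 2: N, D
Level 3: U, E, K
Level 4: M, T, Y
Level 5: V
Level 6: W
Full level-order sequence: Z, Q, N, D, U, E, K, M, T, Y, V, W.

W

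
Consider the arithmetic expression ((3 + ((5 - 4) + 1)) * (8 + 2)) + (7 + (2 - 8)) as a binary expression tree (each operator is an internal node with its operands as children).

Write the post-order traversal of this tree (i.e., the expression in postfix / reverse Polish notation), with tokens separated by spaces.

Post-order on an expression tree gives postfix notation: for each operator, emit left operand, right operand, then the operator.

3 5 4 - 1 + + 8 2 + * 7 2 8 - + +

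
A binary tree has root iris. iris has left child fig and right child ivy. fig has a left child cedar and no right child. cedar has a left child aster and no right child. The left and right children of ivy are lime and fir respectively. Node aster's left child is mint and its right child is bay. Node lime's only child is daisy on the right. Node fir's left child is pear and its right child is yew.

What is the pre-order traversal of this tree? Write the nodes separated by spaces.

iris fig cedar aster mint bay ivy lime daisy fir pear yew

Pre-order visits the node, then its left subtree, then its right subtree.
Visit iris.
At iris: go left to fig.
  Visit fig.
  At fig: go left to cedar.
    Visit cedar.
    At cedar: go left to aster.
      Visit aster.
      At aster: go left to mint.
        mint is a leaf — visit mint.
      At aster: go right to bay.
        bay is a leaf — visit bay.
    At cedar: no right child.
  At fig: no right child.
At iris: go right to ivy.
  Visit ivy.
  At ivy: go left to lime.
    Visit lime.
    At lime: no left child.
    At lime: go right to daisy.
      daisy is a leaf — visit daisy.
  At ivy: go right to fir.
    Visit fir.
    At fir: go left to pear.
      pear is a leaf — visit pear.
    At fir: go right to yew.
      yew is a leaf — visit yew.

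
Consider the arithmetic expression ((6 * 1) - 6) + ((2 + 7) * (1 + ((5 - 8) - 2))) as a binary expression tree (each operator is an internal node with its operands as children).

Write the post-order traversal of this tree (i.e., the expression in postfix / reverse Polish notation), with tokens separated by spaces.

Post-order on an expression tree gives postfix notation: for each operator, emit left operand, right operand, then the operator.

6 1 * 6 - 2 7 + 1 5 8 - 2 - + * +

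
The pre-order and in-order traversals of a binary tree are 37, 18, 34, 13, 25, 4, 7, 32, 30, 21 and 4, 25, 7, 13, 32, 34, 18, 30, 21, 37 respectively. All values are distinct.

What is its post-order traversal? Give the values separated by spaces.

The first element of pre-order is the root; it splits in-order into left and right subtrees.
Root 37: left subtree has 9 nodes {4, 25, 7, 13, 32, 34, 18, 30, 21}, right has 0 { }.
  Root 18: left subtree has 6 nodes {4, 25, 7, 13, 32, 34}, right has 2 {30, 21}.
    Root 34: left subtree has 5 nodes {4, 25, 7, 13, 32}, right has 0 { }.
      Root 13: left subtree has 3 nodes {4, 25, 7}, right has 1 {32}.
        Root 25: left subtree has 1 node {4}, right has 1 {7}.
    Root 30: left subtree has 0 nodes { }, right has 1 {21}.

4 7 25 32 13 34 21 30 18 37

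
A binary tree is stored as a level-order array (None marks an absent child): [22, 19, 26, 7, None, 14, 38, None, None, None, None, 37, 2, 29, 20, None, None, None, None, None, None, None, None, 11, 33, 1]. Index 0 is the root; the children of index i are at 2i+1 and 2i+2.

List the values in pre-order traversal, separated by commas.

22, 19, 7, 26, 14, 37, 11, 33, 2, 1, 38, 29, 20

Pre-order visits the node, then its left subtree, then its right subtree.
Visit 22.
At 22: go left to 19.
  Visit 19.
  At 19: go left to 7.
    7 is a leaf — visit 7.
  At 19: no right child.
At 22: go right to 26.
  Visit 26.
  At 26: go left to 14.
    Visit 14.
    At 14: go left to 37.
      Visit 37.
      At 37: go left to 11.
        11 is a leaf — visit 11.
      At 37: go right to 33.
        33 is a leaf — visit 33.
    At 14: go right to 2.
      Visit 2.
      At 2: go left to 1.
        1 is a leaf — visit 1.
      At 2: no right child.
  At 26: go right to 38.
    Visit 38.
    At 38: go left to 29.
      29 is a leaf — visit 29.
    At 38: go right to 20.
      20 is a leaf — visit 20.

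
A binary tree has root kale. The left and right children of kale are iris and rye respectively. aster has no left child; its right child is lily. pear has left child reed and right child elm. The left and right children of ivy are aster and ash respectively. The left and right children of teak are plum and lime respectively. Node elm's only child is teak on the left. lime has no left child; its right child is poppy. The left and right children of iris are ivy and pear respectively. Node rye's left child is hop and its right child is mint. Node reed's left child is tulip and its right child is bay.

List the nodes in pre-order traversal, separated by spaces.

kale iris ivy aster lily ash pear reed tulip bay elm teak plum lime poppy rye hop mint

Pre-order visits the node, then its left subtree, then its right subtree.
Visit kale.
At kale: go left to iris.
  Visit iris.
  At iris: go left to ivy.
    Visit ivy.
    At ivy: go left to aster.
      Visit aster.
      At aster: no left child.
      At aster: go right to lily.
        lily is a leaf — visit lily.
    At ivy: go right to ash.
      ash is a leaf — visit ash.
  At iris: go right to pear.
    Visit pear.
    At pear: go left to reed.
      Visit reed.
      At reed: go left to tulip.
        tulip is a leaf — visit tulip.
      At reed: go right to bay.
        bay is a leaf — visit bay.
    At pear: go right to elm.
      Visit elm.
      At elm: go left to teak.
        Visit teak.
        At teak: go left to plum.
          plum is a leaf — visit plum.
        At teak: go right to lime.
          Visit lime.
          At lime: no left child.
          At lime: go right to poppy.
            poppy is a leaf — visit poppy.
      At elm: no right child.
At kale: go right to rye.
  Visit rye.
  At rye: go left to hop.
    hop is a leaf — visit hop.
  At rye: go right to mint.
    mint is a leaf — visit mint.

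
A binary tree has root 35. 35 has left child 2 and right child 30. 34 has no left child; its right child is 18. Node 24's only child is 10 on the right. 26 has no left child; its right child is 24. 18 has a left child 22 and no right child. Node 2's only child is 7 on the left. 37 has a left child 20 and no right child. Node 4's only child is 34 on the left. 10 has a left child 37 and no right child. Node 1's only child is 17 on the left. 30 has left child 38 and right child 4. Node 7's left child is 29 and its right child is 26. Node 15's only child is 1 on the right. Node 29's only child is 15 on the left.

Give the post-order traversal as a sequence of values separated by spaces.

Post-order visits the left subtree, then the right subtree, then the node.
At 35: go left to 2.
  At 2: go left to 7.
    At 7: go left to 29.
      At 29: go left to 15.
        At 15: no left child.
        At 15: go right to 1.
          At 1: go left to 17.
            17 is a leaf — visit 17.
          At 1: no right child.
          Visit 1.
        Visit 15.
      At 29: no right child.
      Visit 29.
    At 7: go right to 26.
      At 26: no left child.
      At 26: go right to 24.
        At 24: no left child.
        At 24: go right to 10.
          At 10: go left to 37.
            At 37: go left to 20.
              20 is a leaf — visit 20.
            At 37: no right child.
            Visit 37.
          At 10: no right child.
          Visit 10.
        Visit 24.
      Visit 26.
    Visit 7.
  At 2: no right child.
  Visit 2.
At 35: go right to 30.
  At 30: go left to 38.
    38 is a leaf — visit 38.
  At 30: go right to 4.
    At 4: go left to 34.
      At 34: no left child.
      At 34: go right to 18.
        At 18: go left to 22.
          22 is a leaf — visit 22.
        At 18: no right child.
        Visit 18.
      Visit 34.
    At 4: no right child.
    Visit 4.
  Visit 30.
Visit 35.

17 1 15 29 20 37 10 24 26 7 2 38 22 18 34 4 30 35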